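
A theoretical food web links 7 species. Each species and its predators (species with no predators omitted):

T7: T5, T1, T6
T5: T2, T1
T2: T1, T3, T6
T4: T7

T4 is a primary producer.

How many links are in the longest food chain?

4 links

One longest chain: T4 → T7 → T5 → T2 → T1.
It has 5 species and 4 links.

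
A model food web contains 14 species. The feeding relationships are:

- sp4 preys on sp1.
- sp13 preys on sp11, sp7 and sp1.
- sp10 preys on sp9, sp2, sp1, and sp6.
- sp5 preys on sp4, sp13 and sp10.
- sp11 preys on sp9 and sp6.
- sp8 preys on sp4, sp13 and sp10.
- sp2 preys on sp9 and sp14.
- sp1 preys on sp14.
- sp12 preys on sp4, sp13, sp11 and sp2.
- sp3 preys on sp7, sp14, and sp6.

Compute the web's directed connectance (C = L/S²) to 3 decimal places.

The web has S = 14 species and L = 26 feeding links.
C = L / S² = 26 / 196 = 0.1327 ≈ 0.133.

C = 0.133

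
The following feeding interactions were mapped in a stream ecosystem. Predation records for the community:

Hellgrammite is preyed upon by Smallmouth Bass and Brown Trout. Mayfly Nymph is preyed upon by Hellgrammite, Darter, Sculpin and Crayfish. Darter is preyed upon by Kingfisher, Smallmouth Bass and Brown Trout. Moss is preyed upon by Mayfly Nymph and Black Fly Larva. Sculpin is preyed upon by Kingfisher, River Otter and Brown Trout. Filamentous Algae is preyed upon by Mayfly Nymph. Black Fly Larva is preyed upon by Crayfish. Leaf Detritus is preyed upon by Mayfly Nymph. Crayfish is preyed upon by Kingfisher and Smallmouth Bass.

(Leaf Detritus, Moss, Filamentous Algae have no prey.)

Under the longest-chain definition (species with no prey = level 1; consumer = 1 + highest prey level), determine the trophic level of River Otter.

Trophic level 4

Leaf Detritus has no prey (basal) → level 1.
Mayfly Nymph eats Leaf Detritus (level 1); other prey at levels: Moss 1, Filamentous Algae 1 → level 2.
Sculpin eats Mayfly Nymph → level 3.
River Otter eats Sculpin → level 4.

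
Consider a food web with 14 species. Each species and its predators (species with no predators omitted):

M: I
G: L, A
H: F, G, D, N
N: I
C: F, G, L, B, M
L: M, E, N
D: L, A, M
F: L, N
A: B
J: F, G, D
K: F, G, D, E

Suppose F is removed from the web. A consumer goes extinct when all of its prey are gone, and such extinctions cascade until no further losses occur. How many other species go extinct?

0

Remove F.
Every predator of it retains at least one other prey: L still has C, G, D; N still has H, L.
No consumer loses all prey, so no secondary extinctions occur.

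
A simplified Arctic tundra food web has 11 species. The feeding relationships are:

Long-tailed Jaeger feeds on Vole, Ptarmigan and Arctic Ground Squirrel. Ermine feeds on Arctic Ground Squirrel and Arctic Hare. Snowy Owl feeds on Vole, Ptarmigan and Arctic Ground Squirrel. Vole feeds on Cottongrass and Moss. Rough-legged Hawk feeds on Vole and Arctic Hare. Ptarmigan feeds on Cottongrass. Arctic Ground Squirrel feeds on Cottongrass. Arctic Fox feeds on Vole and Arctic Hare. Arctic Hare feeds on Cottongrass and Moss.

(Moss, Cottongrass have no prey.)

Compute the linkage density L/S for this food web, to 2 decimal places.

There are L = 18 links among S = 11 species.
L/S = 18/11 = 1.6364 ≈ 1.64.

L/S = 1.64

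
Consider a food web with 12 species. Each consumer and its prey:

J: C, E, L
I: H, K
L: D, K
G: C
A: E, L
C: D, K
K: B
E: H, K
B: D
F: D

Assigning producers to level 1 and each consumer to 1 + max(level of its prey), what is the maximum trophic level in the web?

Producers (level 1): H, D.
D → B → K → E → A gives A level 5.
No species has a prey at level 5, so no species reaches level 6.

5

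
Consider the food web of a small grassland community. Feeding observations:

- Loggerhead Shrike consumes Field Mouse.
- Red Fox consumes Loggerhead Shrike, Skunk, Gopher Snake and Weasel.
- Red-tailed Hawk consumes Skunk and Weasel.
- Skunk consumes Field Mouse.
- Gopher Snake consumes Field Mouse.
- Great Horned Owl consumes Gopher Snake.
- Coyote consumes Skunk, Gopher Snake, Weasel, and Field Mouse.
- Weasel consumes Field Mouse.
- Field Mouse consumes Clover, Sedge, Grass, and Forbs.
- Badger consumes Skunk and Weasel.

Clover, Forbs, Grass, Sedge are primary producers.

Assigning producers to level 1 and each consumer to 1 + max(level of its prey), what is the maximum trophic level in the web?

Producers (level 1): Clover, Forbs, Grass, Sedge.
Clover → Field Mouse → Weasel → Red-tailed Hawk gives Red-tailed Hawk level 4.
No species has a prey at level 4, so no species reaches level 5.

4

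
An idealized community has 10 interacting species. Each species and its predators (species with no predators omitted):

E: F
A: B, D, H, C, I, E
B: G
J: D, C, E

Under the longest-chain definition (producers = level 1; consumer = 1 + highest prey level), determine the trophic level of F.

Trophic level 3

J is a producer → level 1.
E eats J (level 1); other prey at levels: A 1 → level 2.
F eats E → level 3.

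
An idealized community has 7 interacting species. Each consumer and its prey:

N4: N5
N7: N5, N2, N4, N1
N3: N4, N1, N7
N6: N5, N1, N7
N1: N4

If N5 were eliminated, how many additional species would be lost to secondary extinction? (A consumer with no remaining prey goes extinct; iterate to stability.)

2

Remove N5.
Round 1: N4 (all prey gone) → extinct.
Round 2: N1 (all prey gone) → extinct.
No further losses. Total secondary extinctions: 2.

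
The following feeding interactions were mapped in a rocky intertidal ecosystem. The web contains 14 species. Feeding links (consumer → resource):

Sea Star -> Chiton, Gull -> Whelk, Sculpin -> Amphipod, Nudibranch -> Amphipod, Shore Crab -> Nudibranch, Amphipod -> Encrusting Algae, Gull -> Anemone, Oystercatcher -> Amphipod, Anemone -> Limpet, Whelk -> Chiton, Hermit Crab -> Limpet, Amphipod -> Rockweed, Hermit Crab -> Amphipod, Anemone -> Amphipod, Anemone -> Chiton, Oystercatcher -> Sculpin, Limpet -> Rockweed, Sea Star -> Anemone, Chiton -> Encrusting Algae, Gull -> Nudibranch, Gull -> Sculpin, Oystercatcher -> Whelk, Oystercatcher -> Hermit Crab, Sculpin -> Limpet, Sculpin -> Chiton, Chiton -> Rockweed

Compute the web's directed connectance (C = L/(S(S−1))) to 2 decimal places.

C = 0.14

The web has S = 14 species and L = 26 feeding links.
C = L / (S(S−1)) = 26 / 182 = 0.1429 ≈ 0.14.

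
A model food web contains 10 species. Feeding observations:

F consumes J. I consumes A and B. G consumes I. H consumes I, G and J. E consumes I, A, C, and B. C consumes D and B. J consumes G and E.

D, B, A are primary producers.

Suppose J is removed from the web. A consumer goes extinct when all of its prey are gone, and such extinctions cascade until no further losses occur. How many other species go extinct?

1

Remove J.
Round 1: F (all prey gone) → extinct.
No further losses. Total secondary extinctions: 1.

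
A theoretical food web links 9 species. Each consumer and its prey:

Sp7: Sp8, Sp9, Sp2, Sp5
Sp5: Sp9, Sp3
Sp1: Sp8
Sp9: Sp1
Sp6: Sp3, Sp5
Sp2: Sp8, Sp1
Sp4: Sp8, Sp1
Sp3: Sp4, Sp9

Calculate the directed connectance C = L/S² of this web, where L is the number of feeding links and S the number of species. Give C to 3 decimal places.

C = 0.198

The web has S = 9 species and L = 16 feeding links.
C = L / S² = 16 / 81 = 0.1975 ≈ 0.198.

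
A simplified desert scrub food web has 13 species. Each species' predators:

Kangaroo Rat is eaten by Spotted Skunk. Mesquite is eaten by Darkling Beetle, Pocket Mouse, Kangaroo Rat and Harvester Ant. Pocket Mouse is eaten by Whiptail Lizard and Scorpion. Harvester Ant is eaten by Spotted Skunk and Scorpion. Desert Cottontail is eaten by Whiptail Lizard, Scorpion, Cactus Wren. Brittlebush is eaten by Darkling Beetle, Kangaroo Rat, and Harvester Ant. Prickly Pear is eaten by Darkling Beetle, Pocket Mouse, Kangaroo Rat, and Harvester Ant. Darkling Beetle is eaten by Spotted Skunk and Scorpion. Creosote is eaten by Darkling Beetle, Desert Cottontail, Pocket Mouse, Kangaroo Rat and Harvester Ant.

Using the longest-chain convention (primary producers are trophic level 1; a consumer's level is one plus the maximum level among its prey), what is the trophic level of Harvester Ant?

Trophic level 2

Creosote is a producer → level 1.
Harvester Ant eats Creosote (level 1); other prey at levels: Mesquite 1, Brittlebush 1, Prickly Pear 1 → level 2.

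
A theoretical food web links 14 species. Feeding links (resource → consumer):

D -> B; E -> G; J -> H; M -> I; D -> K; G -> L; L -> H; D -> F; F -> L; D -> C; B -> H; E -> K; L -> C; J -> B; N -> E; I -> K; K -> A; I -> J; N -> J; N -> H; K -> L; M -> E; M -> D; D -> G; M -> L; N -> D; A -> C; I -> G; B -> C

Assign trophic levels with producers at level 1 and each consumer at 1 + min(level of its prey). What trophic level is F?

Trophic level 3

N is a producer → level 1.
D eats N → level 2.
F eats D → level 3.
No prey of F is below level 2, so 3 is the minimum.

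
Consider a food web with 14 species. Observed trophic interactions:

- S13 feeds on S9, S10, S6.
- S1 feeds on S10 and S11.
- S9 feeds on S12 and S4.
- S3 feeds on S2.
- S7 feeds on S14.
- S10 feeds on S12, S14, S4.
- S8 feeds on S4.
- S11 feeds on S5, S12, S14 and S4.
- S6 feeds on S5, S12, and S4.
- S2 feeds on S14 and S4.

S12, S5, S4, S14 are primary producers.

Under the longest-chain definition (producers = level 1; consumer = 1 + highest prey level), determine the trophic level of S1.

Trophic level 3

S12 is a producer → level 1.
S11 eats S12 (level 1); other prey at levels: S5 1, S4 1, S14 1 → level 2.
S1 eats S11 (level 2); other prey at levels: S10 2 → level 3.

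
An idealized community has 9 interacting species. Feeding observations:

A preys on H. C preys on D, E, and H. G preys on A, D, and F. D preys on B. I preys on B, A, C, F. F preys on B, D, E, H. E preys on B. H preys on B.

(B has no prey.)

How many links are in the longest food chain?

One longest chain: B → H → F → I.
It has 4 species and 3 links.

3 links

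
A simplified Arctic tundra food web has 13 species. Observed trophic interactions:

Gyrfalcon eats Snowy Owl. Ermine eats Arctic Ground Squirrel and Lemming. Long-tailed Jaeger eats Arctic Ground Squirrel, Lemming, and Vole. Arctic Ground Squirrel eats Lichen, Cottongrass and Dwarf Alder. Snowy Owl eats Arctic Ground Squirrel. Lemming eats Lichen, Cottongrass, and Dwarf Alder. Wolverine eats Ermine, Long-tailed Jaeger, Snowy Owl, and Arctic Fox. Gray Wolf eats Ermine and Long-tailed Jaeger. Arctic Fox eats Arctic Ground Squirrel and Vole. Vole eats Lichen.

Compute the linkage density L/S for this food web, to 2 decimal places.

There are L = 22 links among S = 13 species.
L/S = 22/13 = 1.6923 ≈ 1.69.

L/S = 1.69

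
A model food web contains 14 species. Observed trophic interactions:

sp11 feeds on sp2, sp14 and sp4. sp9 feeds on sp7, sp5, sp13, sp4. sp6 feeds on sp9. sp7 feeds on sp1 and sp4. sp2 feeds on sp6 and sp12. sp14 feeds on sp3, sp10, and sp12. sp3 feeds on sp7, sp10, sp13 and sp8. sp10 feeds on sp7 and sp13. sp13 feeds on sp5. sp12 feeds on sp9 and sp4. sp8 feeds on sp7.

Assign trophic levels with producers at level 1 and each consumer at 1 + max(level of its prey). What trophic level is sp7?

sp4 is a producer → level 1.
sp7 eats sp4 (level 1); other prey at levels: sp1 1 → level 2.

Trophic level 2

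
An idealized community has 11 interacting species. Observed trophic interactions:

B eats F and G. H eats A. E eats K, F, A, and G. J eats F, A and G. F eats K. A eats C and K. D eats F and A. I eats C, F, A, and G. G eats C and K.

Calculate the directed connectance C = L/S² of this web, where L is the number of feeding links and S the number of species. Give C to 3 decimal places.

The web has S = 11 species and L = 21 feeding links.
C = L / S² = 21 / 121 = 0.1736 ≈ 0.174.

C = 0.174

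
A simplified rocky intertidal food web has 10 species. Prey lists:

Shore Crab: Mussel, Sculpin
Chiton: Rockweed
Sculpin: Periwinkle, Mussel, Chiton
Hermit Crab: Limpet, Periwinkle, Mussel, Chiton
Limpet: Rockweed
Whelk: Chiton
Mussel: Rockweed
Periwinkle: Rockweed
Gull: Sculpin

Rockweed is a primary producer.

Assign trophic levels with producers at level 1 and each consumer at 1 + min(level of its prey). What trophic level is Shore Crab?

Trophic level 3

Rockweed is a producer → level 1.
Mussel eats Rockweed → level 2.
Shore Crab eats Mussel → level 3.
No prey of Shore Crab is below level 2, so 3 is the minimum.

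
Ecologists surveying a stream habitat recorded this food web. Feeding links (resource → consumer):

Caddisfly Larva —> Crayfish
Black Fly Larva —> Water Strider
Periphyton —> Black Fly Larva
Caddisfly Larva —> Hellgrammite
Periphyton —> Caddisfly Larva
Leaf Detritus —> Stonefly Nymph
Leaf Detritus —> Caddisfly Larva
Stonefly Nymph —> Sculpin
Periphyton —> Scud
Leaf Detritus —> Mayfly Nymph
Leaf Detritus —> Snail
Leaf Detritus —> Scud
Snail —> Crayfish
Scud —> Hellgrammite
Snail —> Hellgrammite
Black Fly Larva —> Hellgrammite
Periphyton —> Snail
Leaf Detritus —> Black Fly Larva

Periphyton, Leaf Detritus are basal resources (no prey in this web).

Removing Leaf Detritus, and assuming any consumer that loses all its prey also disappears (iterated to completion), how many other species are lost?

3

Remove Leaf Detritus.
Round 1: Mayfly Nymph (all prey gone), Stonefly Nymph (all prey gone) → extinct.
Round 2: Sculpin (all prey gone) → extinct.
No further losses. Total secondary extinctions: 3.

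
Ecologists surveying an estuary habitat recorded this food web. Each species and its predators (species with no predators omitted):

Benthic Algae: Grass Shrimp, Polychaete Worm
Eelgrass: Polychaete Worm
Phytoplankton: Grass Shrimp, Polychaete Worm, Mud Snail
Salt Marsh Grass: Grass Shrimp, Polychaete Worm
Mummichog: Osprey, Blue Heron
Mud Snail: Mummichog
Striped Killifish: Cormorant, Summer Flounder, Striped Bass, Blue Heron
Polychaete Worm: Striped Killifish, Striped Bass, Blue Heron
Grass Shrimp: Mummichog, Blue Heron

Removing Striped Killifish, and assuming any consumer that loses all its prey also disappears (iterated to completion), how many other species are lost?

Remove Striped Killifish.
Round 1: Cormorant (all prey gone), Summer Flounder (all prey gone) → extinct.
No further losses. Total secondary extinctions: 2.

2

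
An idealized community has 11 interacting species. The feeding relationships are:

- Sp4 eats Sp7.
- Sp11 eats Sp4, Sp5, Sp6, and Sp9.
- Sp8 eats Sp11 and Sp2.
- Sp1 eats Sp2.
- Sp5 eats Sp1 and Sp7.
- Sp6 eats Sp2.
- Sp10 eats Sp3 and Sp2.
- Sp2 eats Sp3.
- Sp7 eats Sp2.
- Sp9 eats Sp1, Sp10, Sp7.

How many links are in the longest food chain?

One longest chain: Sp3 → Sp2 → Sp7 → Sp4 → Sp11 → Sp8.
It has 6 species and 5 links.

5 links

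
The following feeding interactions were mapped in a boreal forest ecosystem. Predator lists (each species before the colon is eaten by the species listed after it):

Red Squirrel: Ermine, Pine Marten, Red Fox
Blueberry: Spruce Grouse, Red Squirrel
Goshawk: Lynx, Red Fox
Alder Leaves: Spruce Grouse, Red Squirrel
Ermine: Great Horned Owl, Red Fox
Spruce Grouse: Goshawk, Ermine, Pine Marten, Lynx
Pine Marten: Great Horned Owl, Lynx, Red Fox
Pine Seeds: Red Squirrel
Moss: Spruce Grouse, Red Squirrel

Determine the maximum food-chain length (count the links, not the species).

One longest chain: Alder Leaves → Spruce Grouse → Pine Marten → Great Horned Owl.
It has 4 species and 3 links.

3 links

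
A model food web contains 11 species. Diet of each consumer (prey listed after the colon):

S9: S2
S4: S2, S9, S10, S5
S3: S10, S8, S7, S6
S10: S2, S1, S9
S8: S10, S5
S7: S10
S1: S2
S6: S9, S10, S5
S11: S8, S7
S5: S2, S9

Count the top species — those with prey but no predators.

3

Top species (has prey, but nothing eats it): S4, S3, S11.
Count: 3.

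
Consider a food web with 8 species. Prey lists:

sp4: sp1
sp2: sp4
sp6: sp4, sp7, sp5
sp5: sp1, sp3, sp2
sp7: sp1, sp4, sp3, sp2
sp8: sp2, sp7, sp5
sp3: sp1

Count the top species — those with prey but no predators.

Top species (has prey, but nothing eats it): sp8, sp6.
Count: 2.

2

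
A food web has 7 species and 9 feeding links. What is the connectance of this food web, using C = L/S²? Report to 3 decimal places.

C = 0.184

The web has S = 7 species and L = 9 feeding links.
C = L / S² = 9 / 49 = 0.1837 ≈ 0.184.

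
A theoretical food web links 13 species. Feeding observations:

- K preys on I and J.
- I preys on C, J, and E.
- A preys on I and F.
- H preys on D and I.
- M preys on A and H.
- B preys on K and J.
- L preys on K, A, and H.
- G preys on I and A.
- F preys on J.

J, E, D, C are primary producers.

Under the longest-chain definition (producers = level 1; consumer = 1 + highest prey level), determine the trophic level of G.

J is a producer → level 1.
I eats J (level 1); other prey at levels: E 1, C 1 → level 2.
A eats I (level 2); other prey at levels: F 2 → level 3.
G eats A (level 3); other prey at levels: I 2 → level 4.

Trophic level 4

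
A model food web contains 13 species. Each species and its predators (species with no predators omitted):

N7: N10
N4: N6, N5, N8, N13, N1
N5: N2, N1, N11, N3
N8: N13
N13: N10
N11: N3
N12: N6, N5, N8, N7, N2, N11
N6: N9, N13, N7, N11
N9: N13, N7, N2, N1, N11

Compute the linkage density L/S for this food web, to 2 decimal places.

L/S = 2.15

There are L = 28 links among S = 13 species.
L/S = 28/13 = 2.1538 ≈ 2.15.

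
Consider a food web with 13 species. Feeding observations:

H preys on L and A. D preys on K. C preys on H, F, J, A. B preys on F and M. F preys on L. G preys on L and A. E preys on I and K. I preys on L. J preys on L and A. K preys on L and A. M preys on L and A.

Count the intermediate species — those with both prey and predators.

Intermediate species (has both prey and predators): K, M, F, I, H, J.
Count: 6.

6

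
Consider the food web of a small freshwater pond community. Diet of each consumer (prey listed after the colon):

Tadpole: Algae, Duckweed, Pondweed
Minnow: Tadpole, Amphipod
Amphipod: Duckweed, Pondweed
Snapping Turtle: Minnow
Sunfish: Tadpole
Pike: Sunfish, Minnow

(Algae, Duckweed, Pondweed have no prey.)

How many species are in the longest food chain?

4 species

One longest chain: Algae → Tadpole → Sunfish → Pike.
It has 4 species and 3 links.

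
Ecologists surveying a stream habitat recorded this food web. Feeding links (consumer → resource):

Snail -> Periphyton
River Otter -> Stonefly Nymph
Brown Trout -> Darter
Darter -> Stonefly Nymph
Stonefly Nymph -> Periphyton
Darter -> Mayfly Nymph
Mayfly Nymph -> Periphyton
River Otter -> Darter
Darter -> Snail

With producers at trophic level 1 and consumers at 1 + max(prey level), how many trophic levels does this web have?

4

Producers (level 1): Periphyton.
Periphyton → Mayfly Nymph → Darter → Brown Trout gives Brown Trout level 4.
No species has a prey at level 4, so no species reaches level 5.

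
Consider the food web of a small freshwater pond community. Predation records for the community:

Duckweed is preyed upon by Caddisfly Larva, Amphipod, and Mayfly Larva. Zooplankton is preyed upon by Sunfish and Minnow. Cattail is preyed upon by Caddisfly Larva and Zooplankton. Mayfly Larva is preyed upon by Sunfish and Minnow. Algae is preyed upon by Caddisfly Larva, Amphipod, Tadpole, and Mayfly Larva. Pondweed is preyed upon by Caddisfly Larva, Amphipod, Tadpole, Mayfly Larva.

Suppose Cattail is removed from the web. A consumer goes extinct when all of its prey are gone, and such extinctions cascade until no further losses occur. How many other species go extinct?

Remove Cattail.
Round 1: Zooplankton (all prey gone) → extinct.
No further losses. Total secondary extinctions: 1.

1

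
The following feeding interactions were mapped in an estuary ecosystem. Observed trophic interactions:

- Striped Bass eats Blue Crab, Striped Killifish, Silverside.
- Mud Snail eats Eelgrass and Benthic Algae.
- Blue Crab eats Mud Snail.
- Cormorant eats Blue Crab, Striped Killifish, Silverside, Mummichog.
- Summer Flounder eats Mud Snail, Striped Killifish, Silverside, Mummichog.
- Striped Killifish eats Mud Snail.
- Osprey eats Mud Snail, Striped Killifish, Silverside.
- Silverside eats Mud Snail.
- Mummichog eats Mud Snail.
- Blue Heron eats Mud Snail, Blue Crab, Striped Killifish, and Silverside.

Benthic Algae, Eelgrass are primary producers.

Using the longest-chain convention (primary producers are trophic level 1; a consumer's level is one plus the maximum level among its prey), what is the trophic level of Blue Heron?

Trophic level 4

Benthic Algae is a producer → level 1.
Mud Snail eats Benthic Algae (level 1); other prey at levels: Eelgrass 1 → level 2.
Striped Killifish eats Mud Snail → level 3.
Blue Heron eats Striped Killifish (level 3); other prey at levels: Mud Snail 2, Silverside 3, Blue Crab 3 → level 4.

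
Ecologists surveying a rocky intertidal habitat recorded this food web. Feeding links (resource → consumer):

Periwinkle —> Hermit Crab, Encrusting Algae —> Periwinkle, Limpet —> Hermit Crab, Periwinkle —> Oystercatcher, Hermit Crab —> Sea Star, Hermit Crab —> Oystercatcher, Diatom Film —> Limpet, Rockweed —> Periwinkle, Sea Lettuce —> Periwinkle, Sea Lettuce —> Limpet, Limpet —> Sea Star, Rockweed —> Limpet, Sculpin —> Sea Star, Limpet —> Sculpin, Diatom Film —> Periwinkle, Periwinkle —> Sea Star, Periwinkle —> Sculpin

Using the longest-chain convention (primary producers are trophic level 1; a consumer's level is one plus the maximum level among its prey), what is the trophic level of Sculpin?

Rockweed is a producer → level 1.
Limpet eats Rockweed (level 1); other prey at levels: Diatom Film 1, Sea Lettuce 1 → level 2.
Sculpin eats Limpet (level 2); other prey at levels: Periwinkle 2 → level 3.

Trophic level 3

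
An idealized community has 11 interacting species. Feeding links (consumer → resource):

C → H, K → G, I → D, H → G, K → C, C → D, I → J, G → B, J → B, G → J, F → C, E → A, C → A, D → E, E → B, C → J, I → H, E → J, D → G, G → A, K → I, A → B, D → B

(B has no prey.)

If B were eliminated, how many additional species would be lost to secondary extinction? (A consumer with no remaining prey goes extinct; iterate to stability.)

10

Remove B.
Round 1: J (all prey gone), A (all prey gone) → extinct.
Round 2: G (all prey gone), E (all prey gone) → extinct.
Round 3: D (all prey gone), H (all prey gone) → extinct.
Round 4: C (all prey gone), I (all prey gone) → extinct.
Round 5: K (all prey gone), F (all prey gone) → extinct.
No further losses. Total secondary extinctions: 10.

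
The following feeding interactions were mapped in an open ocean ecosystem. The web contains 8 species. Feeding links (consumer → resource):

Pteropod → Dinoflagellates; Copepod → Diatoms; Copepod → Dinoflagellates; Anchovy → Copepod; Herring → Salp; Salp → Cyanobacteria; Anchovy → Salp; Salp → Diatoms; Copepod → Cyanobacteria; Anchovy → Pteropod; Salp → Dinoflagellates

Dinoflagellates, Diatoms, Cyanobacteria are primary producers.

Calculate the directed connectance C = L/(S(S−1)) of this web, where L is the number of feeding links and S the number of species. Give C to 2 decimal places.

C = 0.20

The web has S = 8 species and L = 11 feeding links.
C = L / (S(S−1)) = 11 / 56 = 0.1964 ≈ 0.20.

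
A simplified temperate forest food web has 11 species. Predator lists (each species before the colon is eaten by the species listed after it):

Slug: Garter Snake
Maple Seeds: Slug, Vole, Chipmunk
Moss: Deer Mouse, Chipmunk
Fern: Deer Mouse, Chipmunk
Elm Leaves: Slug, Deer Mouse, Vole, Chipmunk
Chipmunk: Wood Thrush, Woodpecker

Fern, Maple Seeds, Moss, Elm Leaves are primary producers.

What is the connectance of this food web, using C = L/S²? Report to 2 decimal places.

The web has S = 11 species and L = 14 feeding links.
C = L / S² = 14 / 121 = 0.1157 ≈ 0.12.

C = 0.12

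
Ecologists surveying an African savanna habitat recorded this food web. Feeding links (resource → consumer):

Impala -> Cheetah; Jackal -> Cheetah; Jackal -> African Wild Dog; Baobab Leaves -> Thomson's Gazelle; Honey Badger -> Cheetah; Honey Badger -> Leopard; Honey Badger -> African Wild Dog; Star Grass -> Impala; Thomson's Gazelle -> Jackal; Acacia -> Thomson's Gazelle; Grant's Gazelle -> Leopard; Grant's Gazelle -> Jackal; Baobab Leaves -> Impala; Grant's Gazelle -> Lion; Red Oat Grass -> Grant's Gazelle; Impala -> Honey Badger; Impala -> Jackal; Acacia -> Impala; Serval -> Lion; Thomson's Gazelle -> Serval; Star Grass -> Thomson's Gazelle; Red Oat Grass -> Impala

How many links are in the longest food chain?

3 links

One longest chain: Acacia → Impala → Honey Badger → Cheetah.
It has 4 species and 3 links.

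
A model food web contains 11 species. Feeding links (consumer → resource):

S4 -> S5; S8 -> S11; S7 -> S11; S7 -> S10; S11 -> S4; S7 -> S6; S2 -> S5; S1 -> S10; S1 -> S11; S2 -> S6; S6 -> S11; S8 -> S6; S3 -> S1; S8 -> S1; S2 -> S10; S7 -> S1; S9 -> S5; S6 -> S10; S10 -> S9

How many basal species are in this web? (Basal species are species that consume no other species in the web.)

1

Basal species (no prey listed): S5.
Count: 1.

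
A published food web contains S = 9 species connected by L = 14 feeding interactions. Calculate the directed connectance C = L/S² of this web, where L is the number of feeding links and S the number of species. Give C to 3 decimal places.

C = 0.173

The web has S = 9 species and L = 14 feeding links.
C = L / S² = 14 / 81 = 0.1728 ≈ 0.173.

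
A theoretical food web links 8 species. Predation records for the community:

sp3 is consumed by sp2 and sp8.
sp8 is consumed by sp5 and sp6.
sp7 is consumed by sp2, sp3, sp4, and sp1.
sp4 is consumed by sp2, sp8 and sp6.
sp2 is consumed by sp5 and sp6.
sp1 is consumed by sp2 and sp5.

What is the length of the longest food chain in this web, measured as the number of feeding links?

One longest chain: sp7 → sp1 → sp2 → sp5.
It has 4 species and 3 links.

3 links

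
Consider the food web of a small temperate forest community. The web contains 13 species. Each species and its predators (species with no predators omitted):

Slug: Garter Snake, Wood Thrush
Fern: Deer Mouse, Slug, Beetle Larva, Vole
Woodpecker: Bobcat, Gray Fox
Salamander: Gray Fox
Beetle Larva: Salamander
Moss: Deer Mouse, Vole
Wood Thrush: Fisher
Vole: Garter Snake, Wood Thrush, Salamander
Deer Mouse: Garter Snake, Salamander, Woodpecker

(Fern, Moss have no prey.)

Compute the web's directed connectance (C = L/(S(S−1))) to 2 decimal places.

C = 0.12

The web has S = 13 species and L = 19 feeding links.
C = L / (S(S−1)) = 19 / 156 = 0.1218 ≈ 0.12.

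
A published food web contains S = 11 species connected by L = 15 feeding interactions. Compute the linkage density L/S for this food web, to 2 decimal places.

There are L = 15 links among S = 11 species.
L/S = 15/11 = 1.3636 ≈ 1.36.

L/S = 1.36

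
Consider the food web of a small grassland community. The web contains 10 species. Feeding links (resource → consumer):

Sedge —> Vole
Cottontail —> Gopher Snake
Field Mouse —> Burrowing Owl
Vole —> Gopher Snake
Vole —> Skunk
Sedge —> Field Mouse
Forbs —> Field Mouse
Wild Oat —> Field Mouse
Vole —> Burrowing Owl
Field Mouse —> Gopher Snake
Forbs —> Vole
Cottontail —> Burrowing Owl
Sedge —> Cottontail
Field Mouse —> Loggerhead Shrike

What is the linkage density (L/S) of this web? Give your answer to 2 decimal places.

There are L = 14 links among S = 10 species.
L/S = 14/10 = 1.4000 ≈ 1.40.

L/S = 1.40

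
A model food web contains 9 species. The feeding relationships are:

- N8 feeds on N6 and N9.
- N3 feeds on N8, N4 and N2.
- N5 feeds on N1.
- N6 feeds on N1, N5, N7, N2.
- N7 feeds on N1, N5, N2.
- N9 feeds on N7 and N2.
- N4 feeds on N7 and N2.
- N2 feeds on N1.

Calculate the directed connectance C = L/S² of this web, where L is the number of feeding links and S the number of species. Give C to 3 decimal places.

C = 0.222

The web has S = 9 species and L = 18 feeding links.
C = L / S² = 18 / 81 = 0.2222 ≈ 0.222.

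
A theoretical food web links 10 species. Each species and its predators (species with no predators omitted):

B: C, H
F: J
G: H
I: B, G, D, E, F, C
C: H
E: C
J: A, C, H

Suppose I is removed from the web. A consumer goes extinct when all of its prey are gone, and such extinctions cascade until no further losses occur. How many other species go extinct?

9

Remove I.
Round 1: B (all prey gone), G (all prey gone), D (all prey gone), E (all prey gone), F (all prey gone) → extinct.
Round 2: J (all prey gone) → extinct.
Round 3: A (all prey gone), C (all prey gone) → extinct.
Round 4: H (all prey gone) → extinct.
No further losses. Total secondary extinctions: 9.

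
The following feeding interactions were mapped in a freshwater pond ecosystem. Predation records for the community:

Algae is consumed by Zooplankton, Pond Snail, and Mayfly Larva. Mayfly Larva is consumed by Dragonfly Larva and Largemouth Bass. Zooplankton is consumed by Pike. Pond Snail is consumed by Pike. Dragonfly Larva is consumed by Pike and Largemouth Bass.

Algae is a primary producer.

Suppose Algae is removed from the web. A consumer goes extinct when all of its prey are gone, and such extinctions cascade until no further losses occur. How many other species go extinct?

6

Remove Algae.
Round 1: Pond Snail (all prey gone), Zooplankton (all prey gone), Mayfly Larva (all prey gone) → extinct.
Round 2: Dragonfly Larva (all prey gone) → extinct.
Round 3: Largemouth Bass (all prey gone), Pike (all prey gone) → extinct.
No further losses. Total secondary extinctions: 6.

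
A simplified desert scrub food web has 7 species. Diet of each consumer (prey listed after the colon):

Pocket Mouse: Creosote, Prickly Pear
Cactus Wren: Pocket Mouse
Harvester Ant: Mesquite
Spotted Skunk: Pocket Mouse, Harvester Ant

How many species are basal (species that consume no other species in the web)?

Basal species (no prey listed): Creosote, Prickly Pear, Mesquite.
Count: 3.

3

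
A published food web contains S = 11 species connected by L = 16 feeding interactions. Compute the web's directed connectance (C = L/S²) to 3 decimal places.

The web has S = 11 species and L = 16 feeding links.
C = L / S² = 16 / 121 = 0.1322 ≈ 0.132.

C = 0.132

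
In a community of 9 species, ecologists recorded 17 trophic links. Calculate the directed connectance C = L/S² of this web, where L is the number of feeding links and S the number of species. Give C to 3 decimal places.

The web has S = 9 species and L = 17 feeding links.
C = L / S² = 17 / 81 = 0.2099 ≈ 0.210.

C = 0.210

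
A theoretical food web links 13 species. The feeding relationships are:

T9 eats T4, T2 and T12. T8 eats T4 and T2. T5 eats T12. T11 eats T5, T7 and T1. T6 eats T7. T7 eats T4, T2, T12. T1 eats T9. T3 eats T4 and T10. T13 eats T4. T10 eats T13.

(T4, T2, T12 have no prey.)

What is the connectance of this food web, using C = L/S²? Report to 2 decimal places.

The web has S = 13 species and L = 18 feeding links.
C = L / S² = 18 / 169 = 0.1065 ≈ 0.11.

C = 0.11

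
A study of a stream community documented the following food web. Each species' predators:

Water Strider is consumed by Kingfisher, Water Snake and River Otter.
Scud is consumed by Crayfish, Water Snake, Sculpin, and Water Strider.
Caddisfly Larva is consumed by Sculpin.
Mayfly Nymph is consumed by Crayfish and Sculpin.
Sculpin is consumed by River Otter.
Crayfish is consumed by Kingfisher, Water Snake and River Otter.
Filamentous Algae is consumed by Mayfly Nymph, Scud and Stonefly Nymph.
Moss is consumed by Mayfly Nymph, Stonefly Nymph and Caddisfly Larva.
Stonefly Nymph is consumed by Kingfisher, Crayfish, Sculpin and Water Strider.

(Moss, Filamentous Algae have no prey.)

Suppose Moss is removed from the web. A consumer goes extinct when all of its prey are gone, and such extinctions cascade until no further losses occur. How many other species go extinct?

Remove Moss.
Round 1: Caddisfly Larva (all prey gone) → extinct.
No further losses. Total secondary extinctions: 1.

1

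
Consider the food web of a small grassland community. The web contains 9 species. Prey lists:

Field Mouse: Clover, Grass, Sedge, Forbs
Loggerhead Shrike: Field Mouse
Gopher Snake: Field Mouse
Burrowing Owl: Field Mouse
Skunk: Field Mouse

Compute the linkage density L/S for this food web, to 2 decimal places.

L/S = 0.89

There are L = 8 links among S = 9 species.
L/S = 8/9 = 0.8889 ≈ 0.89.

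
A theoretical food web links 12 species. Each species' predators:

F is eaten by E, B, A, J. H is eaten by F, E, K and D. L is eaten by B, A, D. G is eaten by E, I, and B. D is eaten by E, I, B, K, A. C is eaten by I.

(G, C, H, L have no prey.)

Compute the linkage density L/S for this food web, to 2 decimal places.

L/S = 1.67

There are L = 20 links among S = 12 species.
L/S = 20/12 = 1.6667 ≈ 1.67.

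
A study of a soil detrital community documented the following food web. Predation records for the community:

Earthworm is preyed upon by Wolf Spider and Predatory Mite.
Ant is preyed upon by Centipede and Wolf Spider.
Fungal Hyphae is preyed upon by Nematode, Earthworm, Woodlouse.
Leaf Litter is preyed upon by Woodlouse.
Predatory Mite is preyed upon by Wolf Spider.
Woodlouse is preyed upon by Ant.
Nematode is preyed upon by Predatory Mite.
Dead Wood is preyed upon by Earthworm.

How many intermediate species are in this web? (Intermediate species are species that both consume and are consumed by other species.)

5

Intermediate species (has both prey and predators): Earthworm, Woodlouse, Nematode, Ant, Predatory Mite.
Count: 5.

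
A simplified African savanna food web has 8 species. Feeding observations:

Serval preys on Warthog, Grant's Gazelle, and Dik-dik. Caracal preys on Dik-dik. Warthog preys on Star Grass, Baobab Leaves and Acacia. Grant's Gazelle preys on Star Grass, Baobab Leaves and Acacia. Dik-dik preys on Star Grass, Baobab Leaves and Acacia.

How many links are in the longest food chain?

One longest chain: Baobab Leaves → Dik-dik → Serval.
It has 3 species and 2 links.

2 links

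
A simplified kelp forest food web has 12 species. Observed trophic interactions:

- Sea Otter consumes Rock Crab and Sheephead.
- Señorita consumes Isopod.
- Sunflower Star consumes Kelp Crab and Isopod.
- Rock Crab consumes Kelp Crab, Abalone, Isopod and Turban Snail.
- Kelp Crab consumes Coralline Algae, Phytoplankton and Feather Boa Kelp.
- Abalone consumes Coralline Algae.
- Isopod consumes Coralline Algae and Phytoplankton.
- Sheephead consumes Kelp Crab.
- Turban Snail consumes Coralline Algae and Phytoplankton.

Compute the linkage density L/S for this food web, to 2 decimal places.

L/S = 1.50

There are L = 18 links among S = 12 species.
L/S = 18/12 = 1.5000 ≈ 1.50.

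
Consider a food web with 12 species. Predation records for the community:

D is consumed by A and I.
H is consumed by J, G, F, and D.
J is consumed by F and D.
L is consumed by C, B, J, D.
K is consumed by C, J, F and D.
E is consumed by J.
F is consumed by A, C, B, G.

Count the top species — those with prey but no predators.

5

Top species (has prey, but nothing eats it): I, G, B, A, C.
Count: 5.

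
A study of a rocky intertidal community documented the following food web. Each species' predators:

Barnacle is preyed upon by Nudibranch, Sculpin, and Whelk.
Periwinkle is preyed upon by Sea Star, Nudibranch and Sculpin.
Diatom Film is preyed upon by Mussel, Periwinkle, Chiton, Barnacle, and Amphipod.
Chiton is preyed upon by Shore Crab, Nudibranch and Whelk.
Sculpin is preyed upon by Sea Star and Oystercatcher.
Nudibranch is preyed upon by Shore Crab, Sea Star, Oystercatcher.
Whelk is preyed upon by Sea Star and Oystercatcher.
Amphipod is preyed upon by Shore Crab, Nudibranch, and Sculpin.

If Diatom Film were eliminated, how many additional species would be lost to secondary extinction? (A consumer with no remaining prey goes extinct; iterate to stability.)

11

Remove Diatom Film.
Round 1: Amphipod (all prey gone), Periwinkle (all prey gone), Mussel (all prey gone), Barnacle (all prey gone), Chiton (all prey gone) → extinct.
Round 2: Sculpin (all prey gone), Nudibranch (all prey gone), Whelk (all prey gone) → extinct.
Round 3: Sea Star (all prey gone), Oystercatcher (all prey gone), Shore Crab (all prey gone) → extinct.
No further losses. Total secondary extinctions: 11.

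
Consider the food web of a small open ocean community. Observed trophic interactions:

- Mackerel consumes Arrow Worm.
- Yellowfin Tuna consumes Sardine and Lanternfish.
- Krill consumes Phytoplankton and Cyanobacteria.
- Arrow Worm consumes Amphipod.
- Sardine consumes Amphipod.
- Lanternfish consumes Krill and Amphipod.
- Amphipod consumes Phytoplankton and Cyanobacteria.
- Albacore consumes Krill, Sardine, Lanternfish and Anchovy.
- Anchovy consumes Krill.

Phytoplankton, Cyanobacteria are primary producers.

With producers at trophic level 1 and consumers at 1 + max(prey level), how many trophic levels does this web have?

Producers (level 1): Phytoplankton, Cyanobacteria.
Phytoplankton → Krill → Lanternfish → Albacore gives Albacore level 4.
No species has a prey at level 4, so no species reaches level 5.

4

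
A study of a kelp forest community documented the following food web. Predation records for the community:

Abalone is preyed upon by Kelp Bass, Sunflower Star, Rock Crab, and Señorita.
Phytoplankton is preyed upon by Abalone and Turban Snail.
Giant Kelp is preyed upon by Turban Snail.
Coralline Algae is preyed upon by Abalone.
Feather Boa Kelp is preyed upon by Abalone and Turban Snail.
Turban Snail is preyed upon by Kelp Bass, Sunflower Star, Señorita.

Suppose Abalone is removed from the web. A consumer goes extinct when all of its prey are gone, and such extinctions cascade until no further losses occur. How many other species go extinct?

Remove Abalone.
Round 1: Rock Crab (all prey gone) → extinct.
No further losses. Total secondary extinctions: 1.

1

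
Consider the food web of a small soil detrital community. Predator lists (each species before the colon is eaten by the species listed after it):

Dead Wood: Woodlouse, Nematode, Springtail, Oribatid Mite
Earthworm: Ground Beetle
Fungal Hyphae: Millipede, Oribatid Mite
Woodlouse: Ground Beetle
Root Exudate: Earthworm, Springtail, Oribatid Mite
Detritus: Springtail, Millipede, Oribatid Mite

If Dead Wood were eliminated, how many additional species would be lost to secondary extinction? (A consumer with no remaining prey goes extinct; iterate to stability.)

Remove Dead Wood.
Round 1: Woodlouse (all prey gone), Nematode (all prey gone) → extinct.
No further losses. Total secondary extinctions: 2.

2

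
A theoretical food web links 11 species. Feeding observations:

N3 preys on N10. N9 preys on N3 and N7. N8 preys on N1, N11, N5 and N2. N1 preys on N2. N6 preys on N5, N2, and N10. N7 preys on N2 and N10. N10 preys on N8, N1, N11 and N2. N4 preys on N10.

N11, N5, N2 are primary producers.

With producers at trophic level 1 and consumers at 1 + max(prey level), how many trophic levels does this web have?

Producers (level 1): N11, N5, N2.
N2 → N1 → N8 → N10 → N7 → N9 gives N9 level 6.
No species has a prey at level 6, so no species reaches level 7.

6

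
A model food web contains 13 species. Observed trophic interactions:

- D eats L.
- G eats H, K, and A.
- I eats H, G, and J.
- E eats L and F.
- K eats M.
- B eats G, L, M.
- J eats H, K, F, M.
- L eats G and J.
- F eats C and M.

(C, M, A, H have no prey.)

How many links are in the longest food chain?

4 links

One longest chain: C → F → J → L → E.
It has 5 species and 4 links.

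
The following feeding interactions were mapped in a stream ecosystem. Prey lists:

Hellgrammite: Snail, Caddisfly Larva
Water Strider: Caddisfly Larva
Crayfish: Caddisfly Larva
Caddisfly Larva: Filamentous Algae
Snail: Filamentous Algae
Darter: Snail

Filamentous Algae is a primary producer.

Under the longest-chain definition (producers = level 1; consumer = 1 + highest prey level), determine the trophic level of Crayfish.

Trophic level 3

Filamentous Algae is a producer → level 1.
Caddisfly Larva eats Filamentous Algae → level 2.
Crayfish eats Caddisfly Larva → level 3.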